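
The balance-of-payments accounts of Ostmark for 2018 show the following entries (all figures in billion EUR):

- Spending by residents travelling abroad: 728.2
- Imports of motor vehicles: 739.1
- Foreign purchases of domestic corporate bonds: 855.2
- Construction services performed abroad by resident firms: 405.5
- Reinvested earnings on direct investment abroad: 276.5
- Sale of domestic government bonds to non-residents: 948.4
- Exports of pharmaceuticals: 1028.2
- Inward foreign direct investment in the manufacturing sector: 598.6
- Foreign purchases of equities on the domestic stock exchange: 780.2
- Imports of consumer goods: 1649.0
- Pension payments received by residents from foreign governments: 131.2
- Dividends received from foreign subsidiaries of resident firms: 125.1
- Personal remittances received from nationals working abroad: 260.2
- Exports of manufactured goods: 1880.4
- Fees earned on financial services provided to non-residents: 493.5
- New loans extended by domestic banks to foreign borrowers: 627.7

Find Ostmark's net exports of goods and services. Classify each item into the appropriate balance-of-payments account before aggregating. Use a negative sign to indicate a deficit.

Goods: 1028.2 + 1880.4 - 1649.0 - 739.1 = 520.5
Services: 405.5 + 493.5 - 728.2 = 170.8
Trade balance = 520.5 + 170.8 = 691.3
(Excluded from the trade balance — financial account: foreign purchases of domestic corporate bonds 855.2, sale of domestic government bonds to non-residents 948.4, inward foreign direct investment in the manufacturing sector 598.6, foreign purchases of equities on the domestic stock exchange 780.2, new loans extended by domestic banks to foreign borrowers 627.7; primary income: reinvested earnings on direct investment abroad 276.5, dividends received from foreign subsidiaries of resident firms 125.1; secondary income: pension payments received by residents from foreign governments 131.2, personal remittances received from nationals working abroad 260.2.)

691.3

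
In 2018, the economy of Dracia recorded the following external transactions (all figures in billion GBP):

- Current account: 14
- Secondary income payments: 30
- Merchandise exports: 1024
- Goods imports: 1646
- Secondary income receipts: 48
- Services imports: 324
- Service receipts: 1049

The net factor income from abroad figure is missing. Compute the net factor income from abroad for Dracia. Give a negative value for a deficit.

-107

Current account = goods balance + services balance + net primary income + net secondary income
Sum of the known components = 121
Net factor income from abroad = CA - (known components) = 14 - 121 = -107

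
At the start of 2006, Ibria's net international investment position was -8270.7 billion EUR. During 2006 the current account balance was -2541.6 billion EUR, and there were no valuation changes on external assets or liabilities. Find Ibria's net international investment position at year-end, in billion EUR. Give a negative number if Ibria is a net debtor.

With no valuation effects, change in NIIP = current account = -2541.6
End-of-year NIIP = -8270.7 + (-2541.6) = -10812.3

-10812.3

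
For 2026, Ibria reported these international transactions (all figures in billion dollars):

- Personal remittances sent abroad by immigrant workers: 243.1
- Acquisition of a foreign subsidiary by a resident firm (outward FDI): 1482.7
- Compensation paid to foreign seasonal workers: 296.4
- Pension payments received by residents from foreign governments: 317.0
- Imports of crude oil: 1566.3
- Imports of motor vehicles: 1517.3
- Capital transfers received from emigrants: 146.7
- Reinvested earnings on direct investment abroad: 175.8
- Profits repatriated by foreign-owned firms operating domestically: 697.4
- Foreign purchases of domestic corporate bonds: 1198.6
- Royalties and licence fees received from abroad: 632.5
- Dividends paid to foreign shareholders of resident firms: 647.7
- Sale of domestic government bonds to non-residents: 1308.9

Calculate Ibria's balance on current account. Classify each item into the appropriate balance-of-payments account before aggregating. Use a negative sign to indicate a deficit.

-3842.9

Goods: -1517.3 - 1566.3 = -3083.6
Services: 632.5
Primary income: -296.4 + 175.8 - 647.7 - 697.4 = -1465.7
Secondary income: 317.0 - 243.1 = 73.9
Current account = (-3083.6) + 632.5 + (-1465.7) + 73.9 = -3842.9
(Excluded from the current account — financial account: acquisition of a foreign subsidiary by a resident firm (outward FDI) 1482.7, foreign purchases of domestic corporate bonds 1198.6, sale of domestic government bonds to non-residents 1308.9; capital account: capital transfers received from emigrants 146.7.)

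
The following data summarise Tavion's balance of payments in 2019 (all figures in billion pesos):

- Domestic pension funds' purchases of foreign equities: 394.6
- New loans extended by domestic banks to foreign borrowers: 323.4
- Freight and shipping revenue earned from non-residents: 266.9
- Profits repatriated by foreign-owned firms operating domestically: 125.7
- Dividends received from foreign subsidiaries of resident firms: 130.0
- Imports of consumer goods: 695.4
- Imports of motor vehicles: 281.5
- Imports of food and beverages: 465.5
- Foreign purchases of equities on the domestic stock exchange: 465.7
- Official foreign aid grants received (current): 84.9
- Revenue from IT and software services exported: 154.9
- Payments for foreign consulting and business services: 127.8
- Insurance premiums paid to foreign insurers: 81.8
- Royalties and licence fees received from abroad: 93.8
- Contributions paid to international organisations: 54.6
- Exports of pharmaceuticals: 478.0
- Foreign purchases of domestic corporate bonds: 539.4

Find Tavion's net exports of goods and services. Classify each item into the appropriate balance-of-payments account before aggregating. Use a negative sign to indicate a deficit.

-658.4

Goods: -695.4 - 281.5 + 478.0 - 465.5 = -964.4
Services: 266.9 + 154.9 - 127.8 + 93.8 - 81.8 = 306.0
Trade balance = -964.4 + 306.0 = -658.4
(Excluded from the trade balance — financial account: domestic pension funds' purchases of foreign equities 394.6, new loans extended by domestic banks to foreign borrowers 323.4, foreign purchases of equities on the domestic stock exchange 465.7, foreign purchases of domestic corporate bonds 539.4; primary income: profits repatriated by foreign-owned firms operating domestically 125.7, dividends received from foreign subsidiaries of resident firms 130.0; secondary income: official foreign aid grants received (current) 84.9, contributions paid to international organisations 54.6.)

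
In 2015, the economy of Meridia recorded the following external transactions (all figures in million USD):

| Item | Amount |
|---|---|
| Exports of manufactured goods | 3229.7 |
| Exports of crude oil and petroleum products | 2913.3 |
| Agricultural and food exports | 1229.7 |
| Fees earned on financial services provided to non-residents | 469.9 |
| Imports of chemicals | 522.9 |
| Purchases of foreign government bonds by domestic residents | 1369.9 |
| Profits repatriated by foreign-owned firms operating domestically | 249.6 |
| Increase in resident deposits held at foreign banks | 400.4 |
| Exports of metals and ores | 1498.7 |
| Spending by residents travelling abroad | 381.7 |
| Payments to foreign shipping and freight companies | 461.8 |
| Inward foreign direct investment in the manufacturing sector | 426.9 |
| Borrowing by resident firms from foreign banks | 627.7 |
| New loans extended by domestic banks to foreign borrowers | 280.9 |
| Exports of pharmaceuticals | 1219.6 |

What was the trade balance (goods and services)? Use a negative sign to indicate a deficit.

Goods: 2913.3 + 3229.7 - 522.9 + 1219.6 + 1498.7 + 1229.7 = 9568.1
Services: -461.8 - 381.7 + 469.9 = -373.6
Trade balance = 9568.1 + (-373.6) = 9194.5
(Excluded from the trade balance — financial account: purchases of foreign government bonds by domestic residents 1369.9, increase in resident deposits held at foreign banks 400.4, inward foreign direct investment in the manufacturing sector 426.9, borrowing by resident firms from foreign banks 627.7, new loans extended by domestic banks to foreign borrowers 280.9; primary income: profits repatriated by foreign-owned firms operating domestically 249.6.)

9194.5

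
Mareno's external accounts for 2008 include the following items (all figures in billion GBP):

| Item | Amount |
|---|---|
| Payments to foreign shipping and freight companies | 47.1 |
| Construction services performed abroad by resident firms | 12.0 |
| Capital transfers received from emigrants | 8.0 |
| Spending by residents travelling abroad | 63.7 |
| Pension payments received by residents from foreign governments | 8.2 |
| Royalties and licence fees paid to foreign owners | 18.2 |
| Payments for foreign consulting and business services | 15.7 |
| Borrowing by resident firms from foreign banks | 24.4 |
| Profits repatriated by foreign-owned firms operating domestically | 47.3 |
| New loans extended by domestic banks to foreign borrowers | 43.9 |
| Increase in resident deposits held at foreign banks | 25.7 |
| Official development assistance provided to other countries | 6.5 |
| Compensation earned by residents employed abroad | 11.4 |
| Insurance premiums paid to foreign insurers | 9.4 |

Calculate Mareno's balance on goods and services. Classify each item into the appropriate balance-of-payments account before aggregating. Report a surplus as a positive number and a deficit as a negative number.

Services: -9.4 + 12.0 - 63.7 - 47.1 - 15.7 - 18.2 = -142.1
Trade balance = 0.0 + (-142.1) = -142.1
(Excluded from the trade balance — capital account: capital transfers received from emigrants 8.0; secondary income: pension payments received by residents from foreign governments 8.2, official development assistance provided to other countries 6.5; financial account: borrowing by resident firms from foreign banks 24.4, new loans extended by domestic banks to foreign borrowers 43.9, increase in resident deposits held at foreign banks 25.7; primary income: profits repatriated by foreign-owned firms operating domestically 47.3, compensation earned by residents employed abroad 11.4.)

-142.1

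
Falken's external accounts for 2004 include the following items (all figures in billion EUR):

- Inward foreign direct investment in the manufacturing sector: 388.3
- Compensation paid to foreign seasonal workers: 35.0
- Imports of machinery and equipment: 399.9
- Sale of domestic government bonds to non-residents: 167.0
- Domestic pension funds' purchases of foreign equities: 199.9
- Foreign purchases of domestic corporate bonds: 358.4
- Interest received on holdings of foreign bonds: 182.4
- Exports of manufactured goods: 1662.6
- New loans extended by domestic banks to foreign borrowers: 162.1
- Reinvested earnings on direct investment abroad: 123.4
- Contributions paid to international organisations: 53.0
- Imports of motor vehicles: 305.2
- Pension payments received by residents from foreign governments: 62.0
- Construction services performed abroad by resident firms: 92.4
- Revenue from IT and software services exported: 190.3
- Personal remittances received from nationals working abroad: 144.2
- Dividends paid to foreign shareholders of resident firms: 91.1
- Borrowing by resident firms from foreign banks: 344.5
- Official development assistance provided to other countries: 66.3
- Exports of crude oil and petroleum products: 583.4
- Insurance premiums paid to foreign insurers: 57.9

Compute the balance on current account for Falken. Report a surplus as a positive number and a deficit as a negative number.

Goods: 583.4 + 1662.6 - 305.2 - 399.9 = 1540.9
Services: -57.9 + 190.3 + 92.4 = 224.8
Primary income: -35.0 + 123.4 - 91.1 + 182.4 = 179.7
Secondary income: -66.3 + 62.0 + 144.2 - 53.0 = 86.9
Current account = 1540.9 + 224.8 + 179.7 + 86.9 = 2032.3
(Excluded from the current account — financial account: inward foreign direct investment in the manufacturing sector 388.3, sale of domestic government bonds to non-residents 167.0, domestic pension funds' purchases of foreign equities 199.9, foreign purchases of domestic corporate bonds 358.4, new loans extended by domestic banks to foreign borrowers 162.1, borrowing by resident firms from foreign banks 344.5.)

2032.3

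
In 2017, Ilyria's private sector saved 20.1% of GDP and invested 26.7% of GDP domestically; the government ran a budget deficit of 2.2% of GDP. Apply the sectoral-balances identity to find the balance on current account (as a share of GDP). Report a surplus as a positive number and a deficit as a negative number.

-8.8

By the sectoral-balances identity, CA = (S_private - I) + (T - G).
Private balance = 20.1 - 26.7 = -6.6
Government balance (T - G) = -2.2
CA = -6.6 + (-2.2) = -8.8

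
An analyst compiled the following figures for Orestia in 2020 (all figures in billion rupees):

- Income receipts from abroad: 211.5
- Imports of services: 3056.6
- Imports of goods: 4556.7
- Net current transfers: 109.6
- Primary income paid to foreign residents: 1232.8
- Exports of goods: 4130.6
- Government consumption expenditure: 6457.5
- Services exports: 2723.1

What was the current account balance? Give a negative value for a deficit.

-1671.3

Goods balance = 4130.6 - 4556.7 = -426.1
Services balance = 2723.1 - 3056.6 = -333.5
Trade balance (goods + services) = -426.1 + (-333.5) = -759.6
Net primary income = 211.5 - 1232.8 = -1021.3
Net secondary income = 109.6
Current account = -759.6 + (-1021.3) + 109.6 = -1671.3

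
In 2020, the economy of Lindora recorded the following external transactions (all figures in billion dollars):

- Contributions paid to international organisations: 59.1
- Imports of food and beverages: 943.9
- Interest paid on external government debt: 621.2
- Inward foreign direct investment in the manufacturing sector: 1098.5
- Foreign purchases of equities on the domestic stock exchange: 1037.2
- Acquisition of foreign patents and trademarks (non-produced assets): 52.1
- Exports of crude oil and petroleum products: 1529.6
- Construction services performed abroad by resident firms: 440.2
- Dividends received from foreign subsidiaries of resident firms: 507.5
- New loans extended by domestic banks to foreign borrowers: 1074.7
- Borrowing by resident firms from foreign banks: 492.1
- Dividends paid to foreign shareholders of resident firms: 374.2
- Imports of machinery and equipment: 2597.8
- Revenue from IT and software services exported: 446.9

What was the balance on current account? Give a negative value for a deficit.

-1672.0

Goods: -943.9 - 2597.8 + 1529.6 = -2012.1
Services: 446.9 + 440.2 = 887.1
Primary income: 507.5 - 374.2 - 621.2 = -487.9
Secondary income: -59.1
Current account = (-2012.1) + 887.1 + (-487.9) + (-59.1) = -1672.0
(Excluded from the current account — financial account: inward foreign direct investment in the manufacturing sector 1098.5, foreign purchases of equities on the domestic stock exchange 1037.2, new loans extended by domestic banks to foreign borrowers 1074.7, borrowing by resident firms from foreign banks 492.1; capital account: acquisition of foreign patents and trademarks (non-produced assets) 52.1.)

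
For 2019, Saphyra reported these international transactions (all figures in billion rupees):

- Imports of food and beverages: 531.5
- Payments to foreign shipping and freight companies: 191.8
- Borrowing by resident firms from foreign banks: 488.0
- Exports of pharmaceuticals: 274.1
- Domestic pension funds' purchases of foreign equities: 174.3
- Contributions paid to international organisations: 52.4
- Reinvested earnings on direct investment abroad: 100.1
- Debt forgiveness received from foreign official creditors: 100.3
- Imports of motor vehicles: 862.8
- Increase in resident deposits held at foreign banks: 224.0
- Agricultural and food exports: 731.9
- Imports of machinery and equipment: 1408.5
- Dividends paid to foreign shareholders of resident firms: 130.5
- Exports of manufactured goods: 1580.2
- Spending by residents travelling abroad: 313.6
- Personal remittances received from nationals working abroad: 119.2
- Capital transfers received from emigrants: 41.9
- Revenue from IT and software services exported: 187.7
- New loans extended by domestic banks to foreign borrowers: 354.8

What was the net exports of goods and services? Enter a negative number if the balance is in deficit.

Goods: 1580.2 + 274.1 + 731.9 - 1408.5 - 862.8 - 531.5 = -216.6
Services: 187.7 - 191.8 - 313.6 = -317.7
Trade balance = -216.6 + (-317.7) = -534.3
(Excluded from the trade balance — financial account: borrowing by resident firms from foreign banks 488.0, domestic pension funds' purchases of foreign equities 174.3, increase in resident deposits held at foreign banks 224.0, new loans extended by domestic banks to foreign borrowers 354.8; secondary income: contributions paid to international organisations 52.4, personal remittances received from nationals working abroad 119.2; primary income: reinvested earnings on direct investment abroad 100.1, dividends paid to foreign shareholders of resident firms 130.5; capital account: debt forgiveness received from foreign official creditors 100.3, capital transfers received from emigrants 41.9.)

-534.3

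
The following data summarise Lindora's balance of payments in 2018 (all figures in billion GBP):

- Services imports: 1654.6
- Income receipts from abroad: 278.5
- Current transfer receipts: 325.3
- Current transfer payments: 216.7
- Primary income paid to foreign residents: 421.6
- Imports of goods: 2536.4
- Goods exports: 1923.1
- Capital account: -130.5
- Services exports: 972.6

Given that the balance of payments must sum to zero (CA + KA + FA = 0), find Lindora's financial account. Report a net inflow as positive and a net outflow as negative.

Goods balance = 1923.1 - 2536.4 = -613.3
Services balance = 972.6 - 1654.6 = -682.0
Trade balance (goods + services) = -613.3 + (-682.0) = -1295.3
Net primary income = 278.5 - 421.6 = -143.1
Net secondary income = 325.3 - 216.7 = 108.6
Current account = -1295.3 + (-143.1) + 108.6 = -1329.8
Financial account = -(-1329.8 + (-130.5)) = 1460.3

1460.3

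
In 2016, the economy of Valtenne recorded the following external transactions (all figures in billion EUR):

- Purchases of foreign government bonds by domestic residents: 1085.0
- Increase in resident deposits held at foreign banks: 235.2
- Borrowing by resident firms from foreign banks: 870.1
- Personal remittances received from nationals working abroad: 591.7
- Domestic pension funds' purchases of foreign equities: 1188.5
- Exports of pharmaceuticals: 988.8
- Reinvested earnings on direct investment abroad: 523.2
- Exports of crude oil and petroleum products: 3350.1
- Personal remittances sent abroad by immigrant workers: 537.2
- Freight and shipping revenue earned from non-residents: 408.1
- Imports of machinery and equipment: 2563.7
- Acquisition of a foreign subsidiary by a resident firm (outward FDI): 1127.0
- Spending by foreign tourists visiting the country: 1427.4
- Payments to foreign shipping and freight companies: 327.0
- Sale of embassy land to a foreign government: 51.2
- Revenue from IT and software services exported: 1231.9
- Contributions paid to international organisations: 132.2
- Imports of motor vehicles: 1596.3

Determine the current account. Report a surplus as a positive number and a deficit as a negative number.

Goods: -2563.7 - 1596.3 + 3350.1 + 988.8 = 178.9
Services: -327.0 + 408.1 + 1231.9 + 1427.4 = 2740.4
Primary income: 523.2
Secondary income: 591.7 - 132.2 - 537.2 = -77.7
Current account = 178.9 + 2740.4 + 523.2 + (-77.7) = 3364.8
(Excluded from the current account — financial account: purchases of foreign government bonds by domestic residents 1085.0, increase in resident deposits held at foreign banks 235.2, borrowing by resident firms from foreign banks 870.1, domestic pension funds' purchases of foreign equities 1188.5, acquisition of a foreign subsidiary by a resident firm (outward FDI) 1127.0; capital account: sale of embassy land to a foreign government 51.2.)

3364.8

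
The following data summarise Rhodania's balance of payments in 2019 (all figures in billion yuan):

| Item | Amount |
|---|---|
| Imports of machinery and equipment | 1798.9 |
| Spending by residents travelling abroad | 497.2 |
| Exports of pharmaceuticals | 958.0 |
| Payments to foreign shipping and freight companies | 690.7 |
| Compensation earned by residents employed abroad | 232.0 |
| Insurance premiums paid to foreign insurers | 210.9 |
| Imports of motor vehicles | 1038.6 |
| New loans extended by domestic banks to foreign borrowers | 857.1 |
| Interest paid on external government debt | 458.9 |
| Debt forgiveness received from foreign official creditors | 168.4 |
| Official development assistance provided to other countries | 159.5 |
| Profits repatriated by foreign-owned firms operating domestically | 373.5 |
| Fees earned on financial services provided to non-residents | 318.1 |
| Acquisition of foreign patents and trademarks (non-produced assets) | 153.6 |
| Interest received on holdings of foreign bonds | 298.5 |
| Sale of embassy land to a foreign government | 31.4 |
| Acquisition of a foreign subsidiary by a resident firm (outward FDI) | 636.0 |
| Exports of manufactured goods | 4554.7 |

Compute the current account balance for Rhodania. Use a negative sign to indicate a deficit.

1133.1

Goods: 958.0 + 4554.7 - 1038.6 - 1798.9 = 2675.2
Services: -690.7 - 497.2 + 318.1 - 210.9 = -1080.7
Primary income: -373.5 + 232.0 - 458.9 + 298.5 = -301.9
Secondary income: -159.5
Current account = 2675.2 + (-1080.7) + (-301.9) + (-159.5) = 1133.1
(Excluded from the current account — financial account: new loans extended by domestic banks to foreign borrowers 857.1, acquisition of a foreign subsidiary by a resident firm (outward FDI) 636.0; capital account: debt forgiveness received from foreign official creditors 168.4, acquisition of foreign patents and trademarks (non-produced assets) 153.6, sale of embassy land to a foreign government 31.4.)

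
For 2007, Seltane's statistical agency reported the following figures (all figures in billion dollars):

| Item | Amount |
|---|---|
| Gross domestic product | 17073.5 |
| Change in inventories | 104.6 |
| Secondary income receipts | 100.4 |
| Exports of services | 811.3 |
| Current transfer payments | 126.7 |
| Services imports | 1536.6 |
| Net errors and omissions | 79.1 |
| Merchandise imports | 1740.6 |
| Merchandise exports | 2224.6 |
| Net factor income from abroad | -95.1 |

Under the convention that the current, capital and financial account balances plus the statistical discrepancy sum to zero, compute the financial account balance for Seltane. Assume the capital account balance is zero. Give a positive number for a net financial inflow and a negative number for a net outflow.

Goods balance = 2224.6 - 1740.6 = 484.0
Services balance = 811.3 - 1536.6 = -725.3
Trade balance (goods + services) = 484.0 + (-725.3) = -241.3
Net primary income = -95.1
Net secondary income = 100.4 - 126.7 = -26.3
Current account = -241.3 + (-95.1) + (-26.3) = -362.7
Financial account = -(-362.7 + 79.1) = 283.6

283.6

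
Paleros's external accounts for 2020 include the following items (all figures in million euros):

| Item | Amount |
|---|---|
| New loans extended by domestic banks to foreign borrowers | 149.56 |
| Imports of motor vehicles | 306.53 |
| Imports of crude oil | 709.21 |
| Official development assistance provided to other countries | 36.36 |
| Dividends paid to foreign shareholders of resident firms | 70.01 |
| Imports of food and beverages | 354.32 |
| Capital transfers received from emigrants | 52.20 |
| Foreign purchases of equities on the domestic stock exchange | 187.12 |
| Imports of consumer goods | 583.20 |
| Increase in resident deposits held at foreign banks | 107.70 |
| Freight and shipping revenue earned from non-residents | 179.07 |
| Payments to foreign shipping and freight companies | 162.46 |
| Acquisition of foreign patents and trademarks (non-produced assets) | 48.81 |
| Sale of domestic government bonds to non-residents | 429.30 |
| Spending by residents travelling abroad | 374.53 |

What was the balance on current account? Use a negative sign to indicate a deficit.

-2417.55

Goods: -354.32 - 709.21 - 583.20 - 306.53 = -1953.26
Services: -374.53 - 162.46 + 179.07 = -357.92
Primary income: -70.01
Secondary income: -36.36
Current account = (-1953.26) + (-357.92) + (-70.01) + (-36.36) = -2417.55
(Excluded from the current account — financial account: new loans extended by domestic banks to foreign borrowers 149.56, foreign purchases of equities on the domestic stock exchange 187.12, increase in resident deposits held at foreign banks 107.70, sale of domestic government bonds to non-residents 429.30; capital account: capital transfers received from emigrants 52.20, acquisition of foreign patents and trademarks (non-produced assets) 48.81.)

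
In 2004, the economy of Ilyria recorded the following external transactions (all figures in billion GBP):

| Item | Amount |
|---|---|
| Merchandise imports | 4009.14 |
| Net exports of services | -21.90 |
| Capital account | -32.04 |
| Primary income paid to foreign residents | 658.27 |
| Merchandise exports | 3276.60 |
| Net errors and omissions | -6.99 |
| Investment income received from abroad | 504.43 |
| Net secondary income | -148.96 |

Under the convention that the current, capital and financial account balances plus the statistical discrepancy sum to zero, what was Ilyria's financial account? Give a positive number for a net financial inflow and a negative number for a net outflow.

1096.27

Goods balance = 3276.60 - 4009.14 = -732.54
Services balance = -21.90
Trade balance (goods + services) = -732.54 + (-21.90) = -754.44
Net primary income = 504.43 - 658.27 = -153.84
Net secondary income = -148.96
Current account = -754.44 + (-153.84) + (-148.96) = -1057.24
Financial account = -(-1057.24 + (-32.04) + (-6.99)) = 1096.27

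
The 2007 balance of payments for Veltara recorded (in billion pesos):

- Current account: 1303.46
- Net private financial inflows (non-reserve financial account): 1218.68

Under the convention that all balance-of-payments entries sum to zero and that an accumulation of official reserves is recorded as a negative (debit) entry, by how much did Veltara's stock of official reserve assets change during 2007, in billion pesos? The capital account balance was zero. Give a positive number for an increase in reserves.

Official reserve transactions balance = -(1303.46 + 1218.68) = -2522.14
An accumulation of reserves is recorded as a debit (negative entry), so the change in the stock of reserves is the negative of that balance.
Change in official reserves = -(-2522.14) = 2522.14

2522.14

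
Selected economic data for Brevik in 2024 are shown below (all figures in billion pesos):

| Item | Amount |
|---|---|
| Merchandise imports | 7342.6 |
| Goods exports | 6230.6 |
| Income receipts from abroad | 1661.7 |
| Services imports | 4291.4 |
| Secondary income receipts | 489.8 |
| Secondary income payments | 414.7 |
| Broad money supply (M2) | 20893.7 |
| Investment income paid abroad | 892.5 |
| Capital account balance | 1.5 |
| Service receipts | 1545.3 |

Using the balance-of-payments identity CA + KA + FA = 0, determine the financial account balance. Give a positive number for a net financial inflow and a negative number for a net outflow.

3012.3

Goods balance = 6230.6 - 7342.6 = -1112.0
Services balance = 1545.3 - 4291.4 = -2746.1
Trade balance (goods + services) = -1112.0 + (-2746.1) = -3858.1
Net primary income = 1661.7 - 892.5 = 769.2
Net secondary income = 489.8 - 414.7 = 75.1
Current account = -3858.1 + 769.2 + 75.1 = -3013.8
Financial account = -(-3013.8 + 1.5) = 3012.3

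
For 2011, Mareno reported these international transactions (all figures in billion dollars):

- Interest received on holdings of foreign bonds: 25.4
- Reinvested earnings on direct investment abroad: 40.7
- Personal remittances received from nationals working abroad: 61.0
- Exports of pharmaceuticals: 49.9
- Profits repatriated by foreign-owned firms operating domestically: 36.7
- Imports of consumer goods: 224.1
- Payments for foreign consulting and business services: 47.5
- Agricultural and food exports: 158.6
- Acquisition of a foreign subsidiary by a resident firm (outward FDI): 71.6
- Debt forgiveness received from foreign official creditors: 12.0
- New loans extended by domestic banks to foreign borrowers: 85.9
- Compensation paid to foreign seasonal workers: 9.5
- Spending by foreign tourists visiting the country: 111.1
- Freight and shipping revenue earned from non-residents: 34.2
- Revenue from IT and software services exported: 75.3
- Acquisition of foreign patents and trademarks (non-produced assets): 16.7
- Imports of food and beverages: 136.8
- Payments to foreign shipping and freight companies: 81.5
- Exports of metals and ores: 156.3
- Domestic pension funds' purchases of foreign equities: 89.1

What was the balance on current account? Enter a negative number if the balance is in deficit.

Goods: 156.3 + 158.6 - 136.8 - 224.1 + 49.9 = 3.9
Services: 111.1 + 34.2 + 75.3 - 47.5 - 81.5 = 91.6
Primary income: -9.5 + 40.7 - 36.7 + 25.4 = 19.9
Secondary income: 61.0
Current account = 3.9 + 91.6 + 19.9 + 61.0 = 176.4
(Excluded from the current account — financial account: acquisition of a foreign subsidiary by a resident firm (outward FDI) 71.6, new loans extended by domestic banks to foreign borrowers 85.9, domestic pension funds' purchases of foreign equities 89.1; capital account: debt forgiveness received from foreign official creditors 12.0, acquisition of foreign patents and trademarks (non-produced assets) 16.7.)

176.4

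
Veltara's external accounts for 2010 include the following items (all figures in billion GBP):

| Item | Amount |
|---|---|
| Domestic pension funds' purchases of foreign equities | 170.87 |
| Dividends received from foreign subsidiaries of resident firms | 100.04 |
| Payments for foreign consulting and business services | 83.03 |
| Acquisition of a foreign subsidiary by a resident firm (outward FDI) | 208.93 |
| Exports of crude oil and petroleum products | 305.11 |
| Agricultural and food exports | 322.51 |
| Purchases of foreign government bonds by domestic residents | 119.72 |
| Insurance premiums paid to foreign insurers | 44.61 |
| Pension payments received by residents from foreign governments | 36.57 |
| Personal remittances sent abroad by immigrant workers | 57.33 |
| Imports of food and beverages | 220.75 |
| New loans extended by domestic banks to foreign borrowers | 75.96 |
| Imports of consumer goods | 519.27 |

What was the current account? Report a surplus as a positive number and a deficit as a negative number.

Goods: 305.11 - 519.27 + 322.51 - 220.75 = -112.40
Services: -44.61 - 83.03 = -127.64
Primary income: 100.04
Secondary income: -57.33 + 36.57 = -20.76
Current account = (-112.40) + (-127.64) + 100.04 + (-20.76) = -160.76
(Excluded from the current account — financial account: domestic pension funds' purchases of foreign equities 170.87, acquisition of a foreign subsidiary by a resident firm (outward FDI) 208.93, purchases of foreign government bonds by domestic residents 119.72, new loans extended by domestic banks to foreign borrowers 75.96.)

-160.76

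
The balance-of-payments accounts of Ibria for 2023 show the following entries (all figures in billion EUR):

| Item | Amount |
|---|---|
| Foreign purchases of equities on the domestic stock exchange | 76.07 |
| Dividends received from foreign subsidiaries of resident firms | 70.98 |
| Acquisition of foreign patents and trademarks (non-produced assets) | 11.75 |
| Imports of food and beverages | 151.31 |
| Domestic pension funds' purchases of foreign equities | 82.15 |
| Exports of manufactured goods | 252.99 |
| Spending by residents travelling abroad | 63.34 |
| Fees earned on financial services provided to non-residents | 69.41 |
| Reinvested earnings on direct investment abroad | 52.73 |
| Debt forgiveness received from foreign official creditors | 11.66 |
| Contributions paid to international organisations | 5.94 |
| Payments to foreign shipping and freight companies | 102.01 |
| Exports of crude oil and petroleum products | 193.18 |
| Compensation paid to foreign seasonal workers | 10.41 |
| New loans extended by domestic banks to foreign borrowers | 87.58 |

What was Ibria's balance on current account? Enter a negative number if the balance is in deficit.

Goods: -151.31 + 193.18 + 252.99 = 294.86
Services: -63.34 + 69.41 - 102.01 = -95.94
Primary income: 52.73 - 10.41 + 70.98 = 113.30
Secondary income: -5.94
Current account = 294.86 + (-95.94) + 113.30 + (-5.94) = 306.28
(Excluded from the current account — financial account: foreign purchases of equities on the domestic stock exchange 76.07, domestic pension funds' purchases of foreign equities 82.15, new loans extended by domestic banks to foreign borrowers 87.58; capital account: acquisition of foreign patents and trademarks (non-produced assets) 11.75, debt forgiveness received from foreign official creditors 11.66.)

306.28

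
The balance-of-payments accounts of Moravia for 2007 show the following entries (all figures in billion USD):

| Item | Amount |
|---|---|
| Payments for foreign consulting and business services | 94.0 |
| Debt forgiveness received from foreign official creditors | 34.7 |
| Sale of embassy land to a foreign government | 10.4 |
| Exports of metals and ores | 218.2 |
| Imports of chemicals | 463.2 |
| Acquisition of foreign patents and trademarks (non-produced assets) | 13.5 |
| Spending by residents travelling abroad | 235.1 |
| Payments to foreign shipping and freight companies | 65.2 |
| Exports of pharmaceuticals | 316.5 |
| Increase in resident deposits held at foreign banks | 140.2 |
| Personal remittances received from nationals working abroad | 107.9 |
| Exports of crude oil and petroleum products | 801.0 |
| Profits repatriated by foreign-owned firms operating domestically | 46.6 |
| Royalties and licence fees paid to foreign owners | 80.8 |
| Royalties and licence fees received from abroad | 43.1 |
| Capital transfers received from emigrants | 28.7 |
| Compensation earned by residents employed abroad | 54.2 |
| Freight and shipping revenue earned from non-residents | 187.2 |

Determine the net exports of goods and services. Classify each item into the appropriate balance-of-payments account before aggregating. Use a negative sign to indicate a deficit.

Goods: 801.0 + 218.2 - 463.2 + 316.5 = 872.5
Services: 43.1 - 94.0 + 187.2 - 65.2 - 80.8 - 235.1 = -244.8
Trade balance = 872.5 + (-244.8) = 627.7
(Excluded from the trade balance — capital account: debt forgiveness received from foreign official creditors 34.7, sale of embassy land to a foreign government 10.4, acquisition of foreign patents and trademarks (non-produced assets) 13.5, capital transfers received from emigrants 28.7; financial account: increase in resident deposits held at foreign banks 140.2; secondary income: personal remittances received from nationals working abroad 107.9; primary income: profits repatriated by foreign-owned firms operating domestically 46.6, compensation earned by residents employed abroad 54.2.)

627.7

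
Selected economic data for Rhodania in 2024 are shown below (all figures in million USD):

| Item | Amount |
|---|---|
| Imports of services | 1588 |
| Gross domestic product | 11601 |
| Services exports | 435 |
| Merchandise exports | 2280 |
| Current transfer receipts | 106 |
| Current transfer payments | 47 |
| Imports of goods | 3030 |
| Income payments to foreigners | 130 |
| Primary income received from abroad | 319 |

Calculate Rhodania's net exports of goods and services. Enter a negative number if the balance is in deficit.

-1903

Goods balance = 2280 - 3030 = -750
Services balance = 435 - 1588 = -1153
Trade balance (goods + services) = -750 + (-1153) = -1903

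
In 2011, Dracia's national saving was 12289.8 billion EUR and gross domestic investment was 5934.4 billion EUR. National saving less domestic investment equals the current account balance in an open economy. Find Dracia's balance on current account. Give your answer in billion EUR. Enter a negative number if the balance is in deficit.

6355.4

S - I = CA (net lending to the rest of the world).
CA = S - I = 12289.8 - 5934.4 = 6355.4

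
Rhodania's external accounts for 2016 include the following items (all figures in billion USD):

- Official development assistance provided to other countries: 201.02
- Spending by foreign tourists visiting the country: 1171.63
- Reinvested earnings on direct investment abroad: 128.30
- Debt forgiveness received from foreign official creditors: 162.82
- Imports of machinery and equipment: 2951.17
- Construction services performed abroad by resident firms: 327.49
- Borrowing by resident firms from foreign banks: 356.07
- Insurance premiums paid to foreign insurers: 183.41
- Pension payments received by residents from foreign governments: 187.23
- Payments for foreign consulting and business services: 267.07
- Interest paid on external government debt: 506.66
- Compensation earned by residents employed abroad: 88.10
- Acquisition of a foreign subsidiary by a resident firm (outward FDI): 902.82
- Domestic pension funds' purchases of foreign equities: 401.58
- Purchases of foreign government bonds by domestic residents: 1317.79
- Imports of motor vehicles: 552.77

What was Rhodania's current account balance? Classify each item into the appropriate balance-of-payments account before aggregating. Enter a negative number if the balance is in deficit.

Goods: -2951.17 - 552.77 = -3503.94
Services: -267.07 - 183.41 + 1171.63 + 327.49 = 1048.64
Primary income: 88.10 - 506.66 + 128.30 = -290.26
Secondary income: -201.02 + 187.23 = -13.79
Current account = (-3503.94) + 1048.64 + (-290.26) + (-13.79) = -2759.35
(Excluded from the current account — capital account: debt forgiveness received from foreign official creditors 162.82; financial account: borrowing by resident firms from foreign banks 356.07, acquisition of a foreign subsidiary by a resident firm (outward FDI) 902.82, domestic pension funds' purchases of foreign equities 401.58, purchases of foreign government bonds by domestic residents 1317.79.)

-2759.35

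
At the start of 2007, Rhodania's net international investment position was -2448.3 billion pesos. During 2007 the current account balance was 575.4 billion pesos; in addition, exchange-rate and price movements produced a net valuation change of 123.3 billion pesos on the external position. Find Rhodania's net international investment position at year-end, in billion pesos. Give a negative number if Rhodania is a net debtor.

-1749.6

Change in NIIP = current account + net valuation change = 575.4 + 123.3 = 698.7
End-of-year NIIP = -2448.3 + 698.7 = -1749.6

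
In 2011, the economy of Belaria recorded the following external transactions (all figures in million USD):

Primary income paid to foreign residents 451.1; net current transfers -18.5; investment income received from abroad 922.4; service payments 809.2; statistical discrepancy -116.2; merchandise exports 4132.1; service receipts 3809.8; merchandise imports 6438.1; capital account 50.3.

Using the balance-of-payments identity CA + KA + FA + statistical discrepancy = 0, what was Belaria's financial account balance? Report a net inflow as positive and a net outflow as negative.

Goods balance = 4132.1 - 6438.1 = -2306.0
Services balance = 3809.8 - 809.2 = 3000.6
Trade balance (goods + services) = -2306.0 + 3000.6 = 694.6
Net primary income = 922.4 - 451.1 = 471.3
Net secondary income = -18.5
Current account = 694.6 + 471.3 + (-18.5) = 1147.4
Financial account = -(1147.4 + 50.3 + (-116.2)) = -1081.5

-1081.5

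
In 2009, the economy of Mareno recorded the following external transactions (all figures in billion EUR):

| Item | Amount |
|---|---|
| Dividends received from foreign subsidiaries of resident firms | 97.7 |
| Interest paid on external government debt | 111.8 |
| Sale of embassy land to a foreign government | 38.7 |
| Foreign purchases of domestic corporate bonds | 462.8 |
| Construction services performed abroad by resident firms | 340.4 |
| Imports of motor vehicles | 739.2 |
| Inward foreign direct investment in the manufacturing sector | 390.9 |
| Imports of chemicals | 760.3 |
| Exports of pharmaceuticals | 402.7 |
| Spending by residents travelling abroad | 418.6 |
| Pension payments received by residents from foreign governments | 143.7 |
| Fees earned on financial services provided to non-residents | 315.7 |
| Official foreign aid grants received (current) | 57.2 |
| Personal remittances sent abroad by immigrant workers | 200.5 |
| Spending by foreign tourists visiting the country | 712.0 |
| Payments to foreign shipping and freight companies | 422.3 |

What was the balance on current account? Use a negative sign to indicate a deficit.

-583.3

Goods: -739.2 + 402.7 - 760.3 = -1096.8
Services: 712.0 + 315.7 - 422.3 + 340.4 - 418.6 = 527.2
Primary income: 97.7 - 111.8 = -14.1
Secondary income: -200.5 + 57.2 + 143.7 = 0.4
Current account = (-1096.8) + 527.2 + (-14.1) + 0.4 = -583.3
(Excluded from the current account — capital account: sale of embassy land to a foreign government 38.7; financial account: foreign purchases of domestic corporate bonds 462.8, inward foreign direct investment in the manufacturing sector 390.9.)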